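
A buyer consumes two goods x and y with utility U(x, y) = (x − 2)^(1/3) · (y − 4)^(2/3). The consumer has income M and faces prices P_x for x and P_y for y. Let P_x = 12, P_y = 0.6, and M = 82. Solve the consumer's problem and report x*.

x* = 3.5444

Substituting into the budget: x* = 2 + 1/3·(M − 2·P_x − 4·P_y)/P_x, and y* = 4 + 2/3·(…)/P_y.
Discretionary income = 82 − 2·12 − 4·0.6 = 55.6; x* = 2 + 1/3·55.6/12 = 3.5444.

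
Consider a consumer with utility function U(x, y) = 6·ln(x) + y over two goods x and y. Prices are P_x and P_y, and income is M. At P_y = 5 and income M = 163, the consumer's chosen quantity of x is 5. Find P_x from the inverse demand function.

Set MRS = P_x/P_y: (6/x)/1 = P_x/P_y.
So x*(P_x,P_y) = 6·P_y/P_x, independent of income; and y* = (M − 6·P_y)/P_y.
Set x* = 5 in the demand function and solve for P_x: P_x = 6.

P_x = 6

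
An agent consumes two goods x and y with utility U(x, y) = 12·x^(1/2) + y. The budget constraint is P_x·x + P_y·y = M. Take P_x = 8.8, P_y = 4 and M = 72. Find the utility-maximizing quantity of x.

x* = 7.438

Set MRS = P_x/P_y: 6·x^(−1/2) = P_x/P_y.
Thus x* = (6·P_y/P_x)² — independent of M — with the rest of income spent on y.
Plugging in: x* = (6·4/8.8)² = 7.438.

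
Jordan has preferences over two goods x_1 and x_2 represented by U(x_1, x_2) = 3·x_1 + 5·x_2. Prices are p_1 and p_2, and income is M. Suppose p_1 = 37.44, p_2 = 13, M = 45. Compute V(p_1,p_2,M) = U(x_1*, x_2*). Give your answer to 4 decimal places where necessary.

V = 17.3077

Numerically: x_1* = 0, x_2* = 3.4615.
Utility at the optimum: U(0, 3.4615) = 17.3077.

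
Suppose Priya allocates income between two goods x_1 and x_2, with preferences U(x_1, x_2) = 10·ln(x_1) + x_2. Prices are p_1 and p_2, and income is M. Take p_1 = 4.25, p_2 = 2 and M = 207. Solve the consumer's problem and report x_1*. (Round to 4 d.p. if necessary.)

At the given prices: x_1* = 10·2/4.25 = 4.7059.

x_1* = 4.7059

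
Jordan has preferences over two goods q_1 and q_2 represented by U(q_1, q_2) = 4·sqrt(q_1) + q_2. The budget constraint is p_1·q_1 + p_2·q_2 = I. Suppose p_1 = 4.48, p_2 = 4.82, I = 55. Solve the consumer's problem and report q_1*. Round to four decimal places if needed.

Utility is quasi-linear in q_2; the FOC for q_1 is 2/√q_1 = p_1/p_2.
Solve: √q_1 = 2·p_2/p_1, so q_1*(p_1,p_2) = (2·p_2/p_1)², and q_2* = (I − p_1·q_1*)/p_2.
Plugging in: q_1* = (2·4.82/4.48)² = 4.6302.

q_1* = 4.6302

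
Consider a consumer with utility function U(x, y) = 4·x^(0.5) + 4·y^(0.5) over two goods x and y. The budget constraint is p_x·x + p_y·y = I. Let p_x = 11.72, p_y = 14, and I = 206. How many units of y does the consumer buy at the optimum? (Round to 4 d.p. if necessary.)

y* = 6.705

Numerically y/x = 0.700808, so x* = 206/(11.72 + 14·0.700808) = 9.5675 and y* = 0.700808·9.5675 = 6.705.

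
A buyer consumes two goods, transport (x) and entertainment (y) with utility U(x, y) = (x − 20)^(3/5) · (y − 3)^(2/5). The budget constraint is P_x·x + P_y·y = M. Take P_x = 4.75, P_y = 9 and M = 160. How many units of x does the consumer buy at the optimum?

This is Cobb-Douglas in (x−20, y−3): tangency gives 0.6·P_y·(y−3) = 0.4·P_x·(x−20).
Substituting into the budget: x* = 20 + 0.6·(M − 20·P_x − 3·P_y)/P_x, and y* = 3 + 0.4·(…)/P_y.
Discretionary income = 160 − 20·4.75 − 3·9 = 38; x* = 20 + 0.6·38/4.75 = 24.8.

x* = 24.8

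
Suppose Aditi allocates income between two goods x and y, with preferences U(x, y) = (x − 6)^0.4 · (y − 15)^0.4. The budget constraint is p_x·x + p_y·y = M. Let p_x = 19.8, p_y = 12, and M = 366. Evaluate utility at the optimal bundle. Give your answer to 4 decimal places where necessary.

MRS = (y−15)/(x−6). Tangency with p_x/p_y gives y−15 = (p_x/p_y)·(x−6).
After buying the subsistence bundle (6, 15), a share 0.5 of the remaining income goes to x: x* = 6 + 0.5·(M − 6p_x − 15p_y)/p_x.
Discretionary income = 366 − 6·19.8 − 15·12 = 67.2; x* = 6 + 0.5·67.2/19.8 = 7.697; y* = 15 + 0.5·67.2/12 = 17.8.
Utility at the optimum: U(7.697, 17.8) = 1.8652.

V = 1.8652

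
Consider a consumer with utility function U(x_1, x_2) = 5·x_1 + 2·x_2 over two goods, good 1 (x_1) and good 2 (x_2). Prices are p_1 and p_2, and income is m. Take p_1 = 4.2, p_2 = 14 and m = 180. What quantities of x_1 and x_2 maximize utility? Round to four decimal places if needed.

x_1 gives more utility per dollar, so spend all income on x_1: x_1* = m/p_1, x_2* = 0.
Numerically: x_1* = 42.8571, x_2* = 0.

x_1* = 42.8571, x_2* = 0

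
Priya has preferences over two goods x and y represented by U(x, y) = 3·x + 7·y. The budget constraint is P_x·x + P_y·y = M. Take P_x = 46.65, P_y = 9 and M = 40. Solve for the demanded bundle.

x* = 0, y* = 4.4444

Perfect substitutes: compare marginal utility per dollar. 3/P_x vs 7/P_y → 0.0643 vs 0.7778.
y gives more utility per dollar, so spend all income on y: y* = M/P_y, x* = 0.
Numerically: x* = 0, y* = 4.4444.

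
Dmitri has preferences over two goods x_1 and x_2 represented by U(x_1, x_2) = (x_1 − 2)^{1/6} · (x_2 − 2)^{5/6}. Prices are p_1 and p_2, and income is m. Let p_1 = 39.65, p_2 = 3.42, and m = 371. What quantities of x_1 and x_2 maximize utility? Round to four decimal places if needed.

After buying the subsistence bundle (2, 2), a share 1/6 of the remaining income goes to x_1: x_1* = 2 + 1/6·(m − 2p_1 − 2p_2)/p_1.
Discretionary income = 371 − 2·39.65 − 2·3.42 = 284.86; x_1* = 2 + 1/6·284.86/39.65 = 3.1974; x_2* = 2 + 5/6·284.86/3.42 = 71.4103.

x_1* = 3.1974, x_2* = 71.4103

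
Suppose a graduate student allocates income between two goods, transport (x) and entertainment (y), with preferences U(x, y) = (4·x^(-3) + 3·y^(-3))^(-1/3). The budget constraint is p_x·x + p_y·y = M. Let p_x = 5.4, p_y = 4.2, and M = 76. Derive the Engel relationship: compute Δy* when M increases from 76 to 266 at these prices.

MRS = MU_x/MU_y = (4/3)·(y/x)^(4). Set equal to p_x/p_y.
Hence y/x = ((3/4)·p_x/p_y)^(1/(4)), i.e. raised to the 0.25 power.
Substitute y = (y/x)·x into the budget: x* = M/(p_x + p_y·(y/x)).
Numerically y/x = 0.990949, so x* = 76/(5.4 + 4.2·0.990949) = 7.9481 and y* = 0.990949·7.9481 = 7.8762.
At M' = 266: y* = 27.5667. Change: 27.5667 − 7.8762 = 19.6905.

Δy* = 19.6905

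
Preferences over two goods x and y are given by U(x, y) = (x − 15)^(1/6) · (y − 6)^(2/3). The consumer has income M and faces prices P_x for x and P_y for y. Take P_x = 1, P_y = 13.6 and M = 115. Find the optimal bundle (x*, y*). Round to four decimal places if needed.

This is Cobb-Douglas in (x−15, y−6): tangency gives 1/6·P_y·(y−6) = 2/3·P_x·(x−15).
After buying the subsistence bundle (15, 6), a share 0.2 of the remaining income goes to x: x* = 15 + 0.2·(M − 15P_x − 6P_y)/P_x.
Discretionary income = 115 − 15·1 − 6·13.6 = 18.4; x* = 15 + 0.2·18.4/1 = 18.68; y* = 6 + 0.8·18.4/13.6 = 7.0824.

x* = 18.68, y* = 7.0824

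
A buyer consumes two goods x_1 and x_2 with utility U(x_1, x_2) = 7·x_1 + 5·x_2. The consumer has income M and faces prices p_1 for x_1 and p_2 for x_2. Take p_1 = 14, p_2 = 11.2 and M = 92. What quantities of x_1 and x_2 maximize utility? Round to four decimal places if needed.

Linear utility — the consumer picks whichever good has higher MU/price: 7/14 = 0.5 vs 5/11.2 = 0.4464.
x_1 gives more utility per dollar, so spend all income on x_1: x_1* = M/p_1, x_2* = 0.
Numerically: x_1* = 6.5714, x_2* = 0.

x_1* = 6.5714, x_2* = 0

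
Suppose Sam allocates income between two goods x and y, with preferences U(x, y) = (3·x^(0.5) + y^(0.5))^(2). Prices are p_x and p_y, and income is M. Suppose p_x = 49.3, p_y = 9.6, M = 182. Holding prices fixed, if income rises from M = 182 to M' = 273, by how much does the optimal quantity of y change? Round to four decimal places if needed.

Δy* = 3.4438

From the CES first-order condition, 3·(y/x)^(0.5) = p_x/p_y.
Hence y/x = ((1/3)·p_x/p_y)^(1/(0.5)), i.e. raised to the 2 power.
Substitute y = (y/x)·x into the budget: x* = M/(p_x + p_y·(y/x)).
Numerically y/x = 2.930278, so x* = 182/(49.3 + 9.6·2.930278) = 2.3505 and y* = 2.930278·2.3505 = 6.8876.
At M' = 273: y* = 10.3314. Change: 10.3314 − 6.8876 = 3.4438.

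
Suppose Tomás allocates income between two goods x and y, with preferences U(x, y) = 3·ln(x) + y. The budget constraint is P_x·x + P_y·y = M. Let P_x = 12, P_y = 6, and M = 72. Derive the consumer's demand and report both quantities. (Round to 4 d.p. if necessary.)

x* = 1.5, y* = 9

MU_x = 3/x, MU_y = 1. Tangency: 3/x = P_x/P_y.
So x*(P_x,P_y) = 3·P_y/P_x, independent of income; and y* = (M − 3·P_y)/P_y.
At the given prices: x* = 3·6/12 = 1.5, and y* = 9.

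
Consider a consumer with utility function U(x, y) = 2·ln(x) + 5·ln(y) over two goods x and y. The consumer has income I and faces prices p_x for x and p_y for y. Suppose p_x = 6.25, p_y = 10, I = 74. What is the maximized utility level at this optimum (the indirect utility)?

V = 10.7625

The MRS is (2/5)·y/x. Set MRS = p_x/p_y.
Rearranging, p_y·y = (5/2)·p_x·x. Substituting into the budget gives p_x·x·(1 + (5/2)) = I.
Demand: x*(p_x,p_y,I) = 2/7·I/p_x and y* = 5/7·I/p_y.
At p_x=6.25, p_y=10, I=74: x* = 2/7·74/6.25 = 3.3829, y* = 5.2857.
Utility at the optimum: U(3.3829, 5.2857) = 10.7625.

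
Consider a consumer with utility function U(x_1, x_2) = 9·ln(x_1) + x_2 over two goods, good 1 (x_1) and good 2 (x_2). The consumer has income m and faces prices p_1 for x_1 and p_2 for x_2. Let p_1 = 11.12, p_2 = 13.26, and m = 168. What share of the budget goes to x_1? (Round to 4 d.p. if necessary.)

share on x_1 = 0.7104

Set MRS = p_1/p_2: (9/x_1)/1 = p_1/p_2.
So x_1*(p_1,p_2) = 9·p_2/p_1, independent of income; and x_2* = (m − 9·p_2)/p_2.
At the given prices: x_1* = 9·13.26/11.12 = 10.732, and x_2* = 3.6697.
Expenditure on x_1: 11.12·10.732 = 119.34; share = 0.7104.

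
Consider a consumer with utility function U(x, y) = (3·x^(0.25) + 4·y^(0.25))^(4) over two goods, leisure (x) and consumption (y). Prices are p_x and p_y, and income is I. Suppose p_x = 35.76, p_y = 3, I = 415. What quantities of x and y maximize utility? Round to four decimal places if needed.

MU_x ∝ 3·x^(-0.75), MU_y ∝ 4·y^(-0.75), so MRS = (3/4)·(y/x)^(0.75) = p_x/p_y.
Hence y/x = ((4/3)·p_x/p_y)^(1/(0.75)), i.e. raised to the 4/3 power.
Substitute y = (y/x)·x into the budget: x* = I/(p_x + p_y·(y/x)).
Numerically y/x = 39.959495, so x* = 415/(35.76 + 3·39.959495) = 2.6664 and y* = 39.959495·2.6664 = 106.5494.

x* = 2.6664, y* = 106.5494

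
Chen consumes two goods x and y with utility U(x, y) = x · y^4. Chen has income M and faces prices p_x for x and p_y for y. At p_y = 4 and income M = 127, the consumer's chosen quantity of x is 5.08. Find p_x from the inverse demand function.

p_x = 5

The MRS is (1/4)·y/x. Set MRS = p_x/p_y.
Rearranging, p_y·y = 4·p_x·x. Substituting into the budget gives p_x·x·(1 + 4) = M.
Demand: x*(p_x,p_y,M) = 0.2·M/p_x and y* = 0.8·M/p_y.
Set x* = 5.08 in the demand function and solve for p_x: p_x = 5.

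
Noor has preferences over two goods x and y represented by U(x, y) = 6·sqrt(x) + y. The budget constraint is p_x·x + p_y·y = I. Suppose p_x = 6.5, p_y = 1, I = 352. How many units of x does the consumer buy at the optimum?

x* = 0.213

Thus x* = (3·p_y/p_x)² — independent of I — with the rest of income spent on y.
Plugging in: x* = (3·1/6.5)² = 0.213.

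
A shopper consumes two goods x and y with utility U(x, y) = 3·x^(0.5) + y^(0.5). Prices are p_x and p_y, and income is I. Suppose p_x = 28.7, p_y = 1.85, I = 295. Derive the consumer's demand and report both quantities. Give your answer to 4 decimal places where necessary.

MU_x ∝ 3·x^(-0.5), MU_y ∝ y^(-0.5), so MRS = 3·(y/x)^(0.5) = p_x/p_y.
Hence y/x = ((1/3)·p_x/p_y)^(1/(0.5)), i.e. raised to the 2 power.
Substitute y = (y/x)·x into the budget: x* = I/(p_x + p_y·(y/x)).
Numerically y/x = 26.741011, so x* = 295/(28.7 + 1.85·26.741011) = 3.7738 and y* = 26.741011·3.7738 = 100.9148.

x* = 3.7738, y* = 100.9148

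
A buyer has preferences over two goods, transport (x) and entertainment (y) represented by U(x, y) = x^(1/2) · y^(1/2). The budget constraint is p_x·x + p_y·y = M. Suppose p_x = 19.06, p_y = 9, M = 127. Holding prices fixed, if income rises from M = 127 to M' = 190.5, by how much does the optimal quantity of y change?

Tangency: MRS = y/x = p_x/p_y.
Rearranging, p_y·y = p_x·x. Substituting into the budget gives p_x·x·(1 + 1) = M.
Demand: x*(p_x,p_y,M) = 0.5·M/p_x and y* = 0.5·M/p_y.
At p_x=19.06, p_y=9, M=127: y* = 0.5·127/9 = 7.0556.
At M' = 190.5: y* = 10.5833. Change: 10.5833 − 7.0556 = 3.5278.

Δy* = 3.5278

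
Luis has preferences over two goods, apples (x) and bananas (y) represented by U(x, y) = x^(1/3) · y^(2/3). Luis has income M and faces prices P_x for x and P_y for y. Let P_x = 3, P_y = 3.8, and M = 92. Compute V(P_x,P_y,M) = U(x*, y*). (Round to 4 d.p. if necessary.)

Demand: x*(P_x,P_y,M) = 1/3·M/P_x and y* = 2/3·M/P_y.
At P_x=3, P_y=3.8, M=92: x* = 1/3·92/3 = 10.2222, y* = 16.1404.
Utility at the optimum: U(10.2222, 16.1404) = 13.8609.

V = 13.8609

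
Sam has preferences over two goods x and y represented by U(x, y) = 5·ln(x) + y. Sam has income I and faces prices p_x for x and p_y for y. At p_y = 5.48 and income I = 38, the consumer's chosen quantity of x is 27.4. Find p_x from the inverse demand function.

p_x = 1

Set MRS = p_x/p_y: (5/x)/1 = p_x/p_y.
So x*(p_x,p_y) = 5·p_y/p_x, independent of income; and y* = (I − 5·p_y)/p_y.
Set x* = 27.4 in the demand function and solve for p_x: p_x = 1.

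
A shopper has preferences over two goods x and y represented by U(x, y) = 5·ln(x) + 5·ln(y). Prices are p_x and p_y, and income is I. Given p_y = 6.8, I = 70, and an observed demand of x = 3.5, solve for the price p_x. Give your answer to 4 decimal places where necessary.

MU_x/MU_y = (5·y)/(5·x); tangency sets this equal to p_x/p_y.
Rearranging, p_y·y = p_x·x. Substituting into the budget gives p_x·x·(1 + 1) = I.
Demand: x*(p_x,p_y,I) = 0.5·I/p_x and y* = 0.5·I/p_y.
Set x* = 3.5 in the demand function and solve for p_x: p_x = 10.

p_x = 10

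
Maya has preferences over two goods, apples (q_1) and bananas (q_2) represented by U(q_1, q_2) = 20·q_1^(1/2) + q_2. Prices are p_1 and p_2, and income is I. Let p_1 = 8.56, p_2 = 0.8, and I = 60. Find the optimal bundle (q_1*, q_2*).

q_1* = 0.8734, q_2* = 65.6542

Utility is quasi-linear in q_2; the FOC for q_1 is 10/√q_1 = p_1/p_2.
Thus q_1* = (10·p_2/p_1)² — independent of I — with the rest of income spent on q_2.
Plugging in: q_1* = (10·0.8/8.56)² = 0.8734, q_2* = 65.6542.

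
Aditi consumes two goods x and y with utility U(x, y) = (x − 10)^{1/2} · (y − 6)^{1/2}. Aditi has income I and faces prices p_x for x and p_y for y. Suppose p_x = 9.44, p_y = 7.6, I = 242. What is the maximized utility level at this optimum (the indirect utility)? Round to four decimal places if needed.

This is Cobb-Douglas in (x−10, y−6): tangency gives 0.5·p_y·(y−6) = 0.5·p_x·(x−10).
Substituting into the budget: x* = 10 + 0.5·(I − 10·p_x − 6·p_y)/p_x, and y* = 6 + 0.5·(…)/p_y.
Discretionary income = 242 − 10·9.44 − 6·7.6 = 102; x* = 10 + 0.5·102/9.44 = 15.4025; y* = 6 + 0.5·102/7.6 = 12.7105.
Utility at the optimum: U(15.4025, 12.7105) = 6.0211.

V = 6.0211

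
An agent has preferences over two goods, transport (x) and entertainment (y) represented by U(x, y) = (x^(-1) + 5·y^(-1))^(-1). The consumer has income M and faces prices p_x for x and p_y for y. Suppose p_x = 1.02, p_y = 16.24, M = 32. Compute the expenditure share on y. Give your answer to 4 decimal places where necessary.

share on y = 0.8992

MU_x ∝ x^(-2), MU_y ∝ 5·y^(-2), so MRS = (1/5)·(y/x)^(2) = p_x/p_y.
Solve for the ratio: y/x = [5·p_x/p_y]^(0.5).
Substitute y = (y/x)·x into the budget: x* = M/(p_x + p_y·(y/x)).
Numerically y/x = 0.560392, so x* = 32/(1.02 + 16.24·0.560392) = 3.1618 and y* = 0.560392·3.1618 = 1.7719.
Expenditure on y: 16.24·1.7719 = 28.7749; share = 0.8992.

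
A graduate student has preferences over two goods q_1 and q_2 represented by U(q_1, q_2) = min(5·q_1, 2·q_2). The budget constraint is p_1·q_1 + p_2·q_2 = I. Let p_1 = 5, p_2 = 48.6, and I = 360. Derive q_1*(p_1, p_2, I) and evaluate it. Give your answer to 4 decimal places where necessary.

q_1* = 2.8458

Demand: q_1*(p_1,p_2,I) = 2·I/(2·p_1 + 5·p_2), q_2* = 5·I/(2·p_1 + 5·p_2).
Here 2·5 + 5·48.6 = 253, giving q_1* = 2.8458.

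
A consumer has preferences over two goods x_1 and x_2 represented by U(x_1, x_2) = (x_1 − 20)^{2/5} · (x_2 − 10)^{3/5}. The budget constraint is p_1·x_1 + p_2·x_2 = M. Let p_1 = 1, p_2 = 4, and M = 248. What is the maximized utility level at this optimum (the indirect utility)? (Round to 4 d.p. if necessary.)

Discretionary income = 248 − 20·1 − 10·4 = 188; x_1* = 20 + 0.4·188/1 = 95.2; x_2* = 10 + 0.6·188/4 = 38.2.
Utility at the optimum: U(95.2, 38.2) = 41.7481.

V = 41.7481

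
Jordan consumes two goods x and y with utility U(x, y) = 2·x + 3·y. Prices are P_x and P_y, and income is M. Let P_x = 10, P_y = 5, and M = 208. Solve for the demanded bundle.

y gives more utility per dollar, so spend all income on y: y* = M/P_y, x* = 0.
Numerically: x* = 0, y* = 41.6.

x* = 0, y* = 41.6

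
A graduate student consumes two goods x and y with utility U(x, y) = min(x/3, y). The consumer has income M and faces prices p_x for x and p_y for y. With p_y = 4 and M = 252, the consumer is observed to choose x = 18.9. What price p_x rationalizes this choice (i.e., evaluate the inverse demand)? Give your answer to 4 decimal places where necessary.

p_x = 12

With perfect complements, no substitution: consume in ratio x:y = 3:1.
Budget: p_x·x + p_y·(1/3)·x = M, so (3·p_x + p_y)·x = 3·M.
Demand: x*(p_x,p_y,M) = 3·M/(3·p_x + p_y), y* = M/(3·p_x + p_y).
Set x* = 18.9 in the demand function and solve for p_x: p_x = 12.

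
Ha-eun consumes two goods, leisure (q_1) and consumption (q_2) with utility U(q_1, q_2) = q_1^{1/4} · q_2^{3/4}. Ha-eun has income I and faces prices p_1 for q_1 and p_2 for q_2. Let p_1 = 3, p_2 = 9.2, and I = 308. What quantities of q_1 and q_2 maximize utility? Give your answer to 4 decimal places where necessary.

q_1* = 25.6667, q_2* = 25.1087

The MRS is (1/3)·q_2/q_1. Set MRS = p_1/p_2.
So 0.25·p_2·q_2 = 0.75·p_1·q_1; combined with the budget, a share 0.25 of income goes to q_1.
Demand: q_1*(p_1,p_2,I) = 0.25·I/p_1 and q_2* = 0.75·I/p_2.
At p_1=3, p_2=9.2, I=308: q_1* = 0.25·308/3 = 25.6667, q_2* = 25.1087.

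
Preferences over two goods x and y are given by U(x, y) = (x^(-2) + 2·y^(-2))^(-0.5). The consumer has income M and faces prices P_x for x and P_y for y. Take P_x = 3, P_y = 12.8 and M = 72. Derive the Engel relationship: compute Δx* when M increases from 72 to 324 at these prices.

MRS = MU_x/MU_y = (1/2)·(y/x)^(3). Set equal to P_x/P_y.
Solve for the ratio: y/x = [2·P_x/P_y]^(1/3).
Substitute y = (y/x)·x into the budget: x* = M/(P_x + P_y·(y/x)).
Numerically y/x = 0.776808, so x* = 72/(3 + 12.8·0.776808) = 5.5628.
At M' = 324: x* = 25.0326. Change: 25.0326 − 5.5628 = 19.4698.

Δx* = 19.4698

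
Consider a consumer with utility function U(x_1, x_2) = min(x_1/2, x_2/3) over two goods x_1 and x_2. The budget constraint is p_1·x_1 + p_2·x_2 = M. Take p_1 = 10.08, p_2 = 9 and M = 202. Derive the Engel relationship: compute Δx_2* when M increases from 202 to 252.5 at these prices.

Δx_2* = 3.2125

Leontief preferences: the optimum is at the kink where x_1/2 = x_2/3, i.e. x_2 = (3/2)·x_1.
Budget: p_1·x_1 + p_2·(3/2)·x_1 = M, so (2·p_1 + 3·p_2)·x_1 = 2·M.
Demand: x_1*(p_1,p_2,M) = 2·M/(2·p_1 + 3·p_2), x_2* = 3·M/(2·p_1 + 3·p_2).
Here 2·10.08 + 3·9 = 47.16, giving x_2* = 12.8499.
At M' = 252.5: x_2* = 16.0623. Change: 16.0623 − 12.8499 = 3.2125.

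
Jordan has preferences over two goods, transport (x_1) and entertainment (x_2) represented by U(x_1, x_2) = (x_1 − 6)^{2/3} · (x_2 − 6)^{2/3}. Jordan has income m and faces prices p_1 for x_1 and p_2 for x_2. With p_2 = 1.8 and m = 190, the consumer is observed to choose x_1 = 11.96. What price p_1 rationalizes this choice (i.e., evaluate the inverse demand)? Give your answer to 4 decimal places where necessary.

This is Cobb-Douglas in (x_1−6, x_2−6): tangency gives 2/3·p_2·(x_2−6) = 2/3·p_1·(x_1−6).
After buying the subsistence bundle (6, 6), a share 0.5 of the remaining income goes to x_1: x_1* = 6 + 0.5·(m − 6p_1 − 6p_2)/p_1.
Set x_1* = 11.96 in the demand function and solve for p_1: p_1 = 10.

p_1 = 10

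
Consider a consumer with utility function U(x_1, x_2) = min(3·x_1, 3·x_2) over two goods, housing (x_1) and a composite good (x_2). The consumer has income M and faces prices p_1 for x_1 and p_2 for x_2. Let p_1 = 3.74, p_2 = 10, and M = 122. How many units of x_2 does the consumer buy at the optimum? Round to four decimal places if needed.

With perfect complements, no substitution: consume in ratio x_1:x_2 = 3:3.
Budget: p_1·x_1 + p_2·x_1 = M, so (3·p_1 + 3·p_2)·x_1 = 3·M.
Demand: x_1*(p_1,p_2,M) = 3·M/(3·p_1 + 3·p_2), x_2* = 3·M/(3·p_1 + 3·p_2).
Here 3·3.74 + 3·10 = 41.22, giving x_2* = 8.8792.

x_2* = 8.8792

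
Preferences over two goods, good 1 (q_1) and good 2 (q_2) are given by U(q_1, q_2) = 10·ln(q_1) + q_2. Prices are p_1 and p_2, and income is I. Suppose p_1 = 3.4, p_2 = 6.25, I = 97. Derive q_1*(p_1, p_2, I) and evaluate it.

q_1* = 18.3824

Set MRS = p_1/p_2: (10/q_1)/1 = p_1/p_2.
So q_1*(p_1,p_2) = 10·p_2/p_1, independent of income; and q_2* = (I − 10·p_2)/p_2.
At the given prices: q_1* = 10·6.25/3.4 = 18.3824.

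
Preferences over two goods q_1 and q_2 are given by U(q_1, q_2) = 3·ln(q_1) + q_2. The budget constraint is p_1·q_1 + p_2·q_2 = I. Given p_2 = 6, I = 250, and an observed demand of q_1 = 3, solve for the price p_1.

p_1 = 6

Set MRS = p_1/p_2: (3/q_1)/1 = p_1/p_2.
So q_1*(p_1,p_2) = 3·p_2/p_1, independent of income; and q_2* = (I − 3·p_2)/p_2.
Set q_1* = 3 in the demand function and solve for p_1: p_1 = 6.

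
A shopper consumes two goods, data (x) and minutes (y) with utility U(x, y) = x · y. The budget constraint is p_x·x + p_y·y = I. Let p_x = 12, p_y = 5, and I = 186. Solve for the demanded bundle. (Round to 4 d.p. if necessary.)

MU_x/MU_y = (y)/(x); tangency sets this equal to p_x/p_y.
So p_y·y = p_x·x; combined with the budget, a share 0.5 of income goes to x.
Demand: x*(p_x,p_y,I) = 0.5·I/p_x and y* = 0.5·I/p_y.
At p_x=12, p_y=5, I=186: x* = 0.5·186/12 = 7.75, y* = 18.6.

x* = 7.75, y* = 18.6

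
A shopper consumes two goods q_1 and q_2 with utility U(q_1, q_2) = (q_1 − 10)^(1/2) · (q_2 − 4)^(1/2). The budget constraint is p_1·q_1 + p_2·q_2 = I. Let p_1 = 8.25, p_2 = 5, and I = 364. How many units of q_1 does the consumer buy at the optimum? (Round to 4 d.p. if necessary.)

q_1* = 25.8485

This is Cobb-Douglas in (q_1−10, q_2−4): tangency gives 0.5·p_2·(q_2−4) = 0.5·p_1·(q_1−10).
After buying the subsistence bundle (10, 4), a share 0.5 of the remaining income goes to q_1: q_1* = 10 + 0.5·(I − 10p_1 − 4p_2)/p_1.
Discretionary income = 364 − 10·8.25 − 4·5 = 261.5; q_1* = 10 + 0.5·261.5/8.25 = 25.8485.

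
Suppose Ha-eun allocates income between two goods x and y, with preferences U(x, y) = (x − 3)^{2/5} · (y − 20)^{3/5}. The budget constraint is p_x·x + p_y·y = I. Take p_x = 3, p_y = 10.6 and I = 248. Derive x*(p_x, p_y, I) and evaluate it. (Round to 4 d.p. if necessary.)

x* = 6.6

Substituting into the budget: x* = 3 + 0.4·(I − 3·p_x − 20·p_y)/p_x, and y* = 20 + 0.6·(…)/p_y.
Discretionary income = 248 − 3·3 − 20·10.6 = 27; x* = 3 + 0.4·27/3 = 6.6.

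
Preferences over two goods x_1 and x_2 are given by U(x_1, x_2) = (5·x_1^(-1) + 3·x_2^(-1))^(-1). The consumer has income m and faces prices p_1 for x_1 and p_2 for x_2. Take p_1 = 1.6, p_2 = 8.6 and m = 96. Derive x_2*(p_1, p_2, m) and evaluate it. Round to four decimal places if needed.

x_2* = 7.1701

MRS = MU_x_1/MU_x_2 = (5/3)·(x_2/x_1)^(2). Set equal to p_1/p_2.
Solve for the ratio: x_2/x_1 = [(3/5)·p_1/p_2]^(0.5).
With the ratio pinned down, the budget gives x_1* = m/(p_1 + p_2·(x_2/x_1)) and x_2* = (x_2/x_1)·x_1*.
Numerically x_2/x_1 = 0.334108, so x_1* = 96/(1.6 + 8.6·0.334108) = 21.4605 and x_2* = 0.334108·21.4605 = 7.1701.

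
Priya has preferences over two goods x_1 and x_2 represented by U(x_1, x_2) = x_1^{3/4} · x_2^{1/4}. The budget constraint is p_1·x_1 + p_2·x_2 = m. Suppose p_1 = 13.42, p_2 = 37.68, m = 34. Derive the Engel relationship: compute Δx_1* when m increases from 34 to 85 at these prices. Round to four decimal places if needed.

MU_x_1/MU_x_2 = (0.75·x_2)/(0.25·x_1); tangency sets this equal to p_1/p_2.
So 0.75·p_2·x_2 = 0.25·p_1·x_1; combined with the budget, a share 0.75 of income goes to x_1.
Demand: x_1*(p_1,p_2,m) = 0.75·m/p_1 and x_2* = 0.25·m/p_2.
At p_1=13.42, p_2=37.68, m=34: x_1* = 0.75·34/13.42 = 1.9001.
At m' = 85: x_1* = 4.7504. Change: 4.7504 − 1.9001 = 2.8502.

Δx_1* = 2.8502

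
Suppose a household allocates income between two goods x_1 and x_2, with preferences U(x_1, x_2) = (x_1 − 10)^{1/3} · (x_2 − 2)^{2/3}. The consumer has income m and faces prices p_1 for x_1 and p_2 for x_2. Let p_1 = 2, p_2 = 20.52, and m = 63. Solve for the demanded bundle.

Let x_1' = x_1−10, x_2' = x_2−2. MRS = (1/2)·x_2'/x_1' = p_1/p_2.
Substituting into the budget: x_1* = 10 + 1/3·(m − 10·p_1 − 2·p_2)/p_1, and x_2* = 2 + 2/3·(…)/p_2.
Discretionary income = 63 − 10·2 − 2·20.52 = 1.96; x_1* = 10 + 1/3·1.96/2 = 10.3267; x_2* = 2 + 2/3·1.96/20.52 = 2.0637.

x_1* = 10.3267, x_2* = 2.0637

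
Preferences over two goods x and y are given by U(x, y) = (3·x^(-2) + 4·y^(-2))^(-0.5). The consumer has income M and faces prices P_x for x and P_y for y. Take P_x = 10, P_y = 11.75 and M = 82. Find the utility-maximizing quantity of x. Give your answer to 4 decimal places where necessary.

x* = 3.6844

MRS = MU_x/MU_y = (3/4)·(y/x)^(3). Set equal to P_x/P_y.
Solve for the ratio: y/x = [(4/3)·P_x/P_y]^(1/3).
Substitute y = (y/x)·x into the budget: x* = M/(P_x + P_y·(y/x)).
Numerically y/x = 1.043038, so x* = 82/(10 + 11.75·1.043038) = 3.6844.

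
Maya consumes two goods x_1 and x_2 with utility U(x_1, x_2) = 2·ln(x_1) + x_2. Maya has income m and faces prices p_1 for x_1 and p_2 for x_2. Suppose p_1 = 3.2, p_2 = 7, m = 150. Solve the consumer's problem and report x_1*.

x_1* = 4.375

So x_1*(p_1,p_2) = 2·p_2/p_1, independent of income; and x_2* = (m − 2·p_2)/p_2.
At the given prices: x_1* = 2·7/3.2 = 4.375.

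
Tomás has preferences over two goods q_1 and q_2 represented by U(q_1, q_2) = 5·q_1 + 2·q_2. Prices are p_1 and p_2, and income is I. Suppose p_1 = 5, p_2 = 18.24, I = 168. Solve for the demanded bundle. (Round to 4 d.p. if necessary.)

q_1* = 33.6, q_2* = 0

Perfect substitutes: compare marginal utility per dollar. 5/p_1 vs 2/p_2 → 1 vs 0.1096.
q_1 gives more utility per dollar, so spend all income on q_1: q_1* = I/p_1, q_2* = 0.
Numerically: q_1* = 33.6, q_2* = 0.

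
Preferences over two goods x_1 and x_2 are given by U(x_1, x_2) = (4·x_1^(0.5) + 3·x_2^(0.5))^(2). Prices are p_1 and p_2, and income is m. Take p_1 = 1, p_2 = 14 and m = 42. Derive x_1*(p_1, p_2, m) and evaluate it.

x_1* = 40.3777

From the CES first-order condition, (4/3)·(x_2/x_1)^(0.5) = p_1/p_2.
Solve for the ratio: x_2/x_1 = [(3/4)·p_1/p_2]^(2).
Substitute x_2 = (x_2/x_1)·x_1 into the budget: x_1* = m/(p_1 + p_2·(x_2/x_1)).
Numerically x_2/x_1 = 0.00287, so x_1* = 42/(1 + 14·0.00287) = 40.3777.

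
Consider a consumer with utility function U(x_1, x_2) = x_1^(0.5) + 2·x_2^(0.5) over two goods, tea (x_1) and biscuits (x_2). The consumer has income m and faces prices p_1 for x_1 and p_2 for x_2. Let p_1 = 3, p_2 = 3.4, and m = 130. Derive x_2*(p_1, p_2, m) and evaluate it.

x_2* = 29.7937

MRS = MU_x_1/MU_x_2 = (1/2)·(x_2/x_1)^(0.5). Set equal to p_1/p_2.
Hence x_2/x_1 = (2·p_1/p_2)^(1/(0.5)), i.e. raised to the 2 power.
With the ratio pinned down, the budget gives x_1* = m/(p_1 + p_2·(x_2/x_1)) and x_2* = (x_2/x_1)·x_1*.
Numerically x_2/x_1 = 3.114187, so x_1* = 130/(3 + 3.4·3.114187) = 9.5671 and x_2* = 3.114187·9.5671 = 29.7937.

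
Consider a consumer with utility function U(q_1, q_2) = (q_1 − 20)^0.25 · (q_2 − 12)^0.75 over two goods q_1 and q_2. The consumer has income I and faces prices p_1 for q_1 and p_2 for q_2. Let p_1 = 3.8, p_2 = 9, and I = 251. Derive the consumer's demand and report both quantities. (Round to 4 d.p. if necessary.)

q_1* = 24.4079, q_2* = 17.5833

After buying the subsistence bundle (20, 12), a share 0.25 of the remaining income goes to q_1: q_1* = 20 + 0.25·(I − 20p_1 − 12p_2)/p_1.
Discretionary income = 251 − 20·3.8 − 12·9 = 67; q_1* = 20 + 0.25·67/3.8 = 24.4079; q_2* = 12 + 0.75·67/9 = 17.5833.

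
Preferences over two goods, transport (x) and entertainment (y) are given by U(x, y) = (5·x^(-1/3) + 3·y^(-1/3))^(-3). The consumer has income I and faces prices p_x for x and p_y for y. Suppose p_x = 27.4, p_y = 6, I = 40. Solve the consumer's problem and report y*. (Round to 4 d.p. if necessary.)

MRS = MU_x/MU_y = (5/3)·(y/x)^(4/3). Set equal to p_x/p_y.
Solve for the ratio: y/x = [(3/5)·p_x/p_y]^(0.75).
With the ratio pinned down, the budget gives x* = I/(p_x + p_y·(y/x)) and y* = (y/x)·x*.
Numerically y/x = 2.129673, so x* = 40/(27.4 + 6·2.129673) = 0.9956 and y* = 2.129673·0.9956 = 2.1202.

y* = 2.1202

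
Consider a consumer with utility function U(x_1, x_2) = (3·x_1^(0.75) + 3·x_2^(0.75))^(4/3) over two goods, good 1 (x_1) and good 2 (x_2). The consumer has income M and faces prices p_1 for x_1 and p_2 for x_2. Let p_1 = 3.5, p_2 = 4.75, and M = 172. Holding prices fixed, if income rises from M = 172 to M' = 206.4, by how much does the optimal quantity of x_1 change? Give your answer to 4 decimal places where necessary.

From the CES first-order condition, (x_2/x_1)^(0.25) = p_1/p_2.
Solve for the ratio: x_2/x_1 = [p_1/p_2]^(4).
Substitute x_2 = (x_2/x_1)·x_1 into the budget: x_1* = M/(p_1 + p_2·(x_2/x_1)).
Numerically x_2/x_1 = 0.29478, so x_1* = 172/(3.5 + 4.75·0.29478) = 35.1006.
At M' = 206.4: x_1* = 42.1207. Change: 42.1207 − 35.1006 = 7.0201.

Δx_1* = 7.0201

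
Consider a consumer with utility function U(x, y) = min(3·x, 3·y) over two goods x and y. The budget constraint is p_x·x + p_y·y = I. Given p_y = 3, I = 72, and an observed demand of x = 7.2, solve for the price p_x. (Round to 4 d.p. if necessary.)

p_x = 7

With perfect complements, no substitution: consume in ratio x:y = 3:3.
Budget: p_x·x + p_y·x = I, so (3·p_x + 3·p_y)·x = 3·I.
Demand: x*(p_x,p_y,I) = 3·I/(3·p_x + 3·p_y), y* = 3·I/(3·p_x + 3·p_y).
Set x* = 7.2 in the demand function and solve for p_x: p_x = 7.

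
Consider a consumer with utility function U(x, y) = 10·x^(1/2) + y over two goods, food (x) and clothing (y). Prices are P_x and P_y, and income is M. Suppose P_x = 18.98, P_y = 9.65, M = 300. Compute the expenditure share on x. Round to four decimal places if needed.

Utility is quasi-linear in y; the FOC for x is 5/√x = P_x/P_y.
Solve: √x = 5·P_y/P_x, so x*(P_x,P_y) = (5·P_y/P_x)², and y* = (M − P_x·x*)/P_y.
Plugging in: x* = (5·9.65/18.98)² = 6.4625, y* = 18.3773.
Expenditure on x: 18.98·6.4625 = 122.6587; share = 0.4089.

share on x = 0.4089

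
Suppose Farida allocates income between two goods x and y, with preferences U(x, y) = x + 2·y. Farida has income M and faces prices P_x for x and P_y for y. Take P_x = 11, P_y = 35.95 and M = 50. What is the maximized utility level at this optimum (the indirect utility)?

Perfect substitutes: compare marginal utility per dollar. 1/P_x vs 2/P_y → 0.0909 vs 0.0556.
x gives more utility per dollar, so spend all income on x: x* = M/P_x, y* = 0.
Numerically: x* = 4.5455, y* = 0.
Utility at the optimum: U(4.5455, 0) = 4.5455.

V = 4.5455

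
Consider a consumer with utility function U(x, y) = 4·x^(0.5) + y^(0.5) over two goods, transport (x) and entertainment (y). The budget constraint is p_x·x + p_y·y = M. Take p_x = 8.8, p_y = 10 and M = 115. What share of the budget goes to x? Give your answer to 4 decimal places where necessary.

share on x = 0.9479

With the ratio pinned down, the budget gives x* = M/(p_x + p_y·(y/x)) and y* = (y/x)·x*.
Numerically y/x = 0.0484, so x* = 115/(8.8 + 10·0.0484) = 12.3869 and y* = 0.0484·12.3869 = 0.5995.
Expenditure on x: 8.8·12.3869 = 109.0047; share = 0.9479.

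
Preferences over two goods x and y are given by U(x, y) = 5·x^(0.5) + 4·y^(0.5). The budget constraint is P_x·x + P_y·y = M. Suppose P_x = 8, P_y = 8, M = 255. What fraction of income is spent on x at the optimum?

MRS = MU_x/MU_y = (5/4)·(y/x)^(0.5). Set equal to P_x/P_y.
Hence y/x = ((4/5)·P_x/P_y)^(1/(0.5)), i.e. raised to the 2 power.
With the ratio pinned down, the budget gives x* = M/(P_x + P_y·(y/x)) and y* = (y/x)·x*.
Numerically y/x = 0.64, so x* = 255/(8 + 8·0.64) = 19.436 and y* = 0.64·19.436 = 12.439.
Expenditure on x: 8·19.436 = 155.4878; share = 0.6098.

share on x = 0.6098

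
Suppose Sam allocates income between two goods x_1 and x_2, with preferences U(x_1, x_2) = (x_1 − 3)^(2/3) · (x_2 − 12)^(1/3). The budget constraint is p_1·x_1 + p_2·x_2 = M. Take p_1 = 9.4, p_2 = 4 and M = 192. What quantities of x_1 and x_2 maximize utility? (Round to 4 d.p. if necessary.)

This is Cobb-Douglas in (x_1−3, x_2−12): tangency gives 2/3·p_2·(x_2−12) = 1/3·p_1·(x_1−3).
After buying the subsistence bundle (3, 12), a share 2/3 of the remaining income goes to x_1: x_1* = 3 + 2/3·(M − 3p_1 − 12p_2)/p_1.
Discretionary income = 192 − 3·9.4 − 12·4 = 115.8; x_1* = 3 + 2/3·115.8/9.4 = 11.2128; x_2* = 12 + 1/3·115.8/4 = 21.65.

x_1* = 11.2128, x_2* = 21.65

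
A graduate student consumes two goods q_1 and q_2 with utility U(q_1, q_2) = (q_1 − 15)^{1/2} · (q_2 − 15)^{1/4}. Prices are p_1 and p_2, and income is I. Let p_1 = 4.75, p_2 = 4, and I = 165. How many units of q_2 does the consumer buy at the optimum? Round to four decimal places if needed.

Let q_1' = q_1−15, q_2' = q_2−15. MRS = 2·q_2'/q_1' = p_1/p_2.
Substituting into the budget: q_1* = 15 + 2/3·(I − 15·p_1 − 15·p_2)/p_1, and q_2* = 15 + 1/3·(…)/p_2.
Discretionary income = 165 − 15·4.75 − 15·4 = 33.75; q_2* = 15 + 1/3·33.75/4 = 17.8125.

q_2* = 17.8125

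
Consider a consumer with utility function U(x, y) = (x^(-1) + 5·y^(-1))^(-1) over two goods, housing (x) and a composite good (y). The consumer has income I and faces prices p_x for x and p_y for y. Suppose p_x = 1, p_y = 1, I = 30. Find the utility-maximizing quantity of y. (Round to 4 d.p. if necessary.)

MU_x ∝ x^(-2), MU_y ∝ 5·y^(-2), so MRS = (1/5)·(y/x)^(2) = p_x/p_y.
Hence y/x = (5·p_x/p_y)^(1/(2)), i.e. raised to the 0.5 power.
With the ratio pinned down, the budget gives x* = I/(p_x + p_y·(y/x)) and y* = (y/x)·x*.
Numerically y/x = 2.236068, so x* = 30/(1 + 1·2.236068) = 9.2705 and y* = 2.236068·9.2705 = 20.7295.

y* = 20.7295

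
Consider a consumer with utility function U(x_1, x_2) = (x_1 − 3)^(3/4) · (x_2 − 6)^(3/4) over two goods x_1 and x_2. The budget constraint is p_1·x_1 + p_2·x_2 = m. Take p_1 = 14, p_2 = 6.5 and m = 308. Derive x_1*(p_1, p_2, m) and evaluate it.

This is Cobb-Douglas in (x_1−3, x_2−6): tangency gives 0.75·p_2·(x_2−6) = 0.75·p_1·(x_1−3).
After buying the subsistence bundle (3, 6), a share 0.5 of the remaining income goes to x_1: x_1* = 3 + 0.5·(m − 3p_1 − 6p_2)/p_1.
Discretionary income = 308 − 3·14 − 6·6.5 = 227; x_1* = 3 + 0.5·227/14 = 11.1071.

x_1* = 11.1071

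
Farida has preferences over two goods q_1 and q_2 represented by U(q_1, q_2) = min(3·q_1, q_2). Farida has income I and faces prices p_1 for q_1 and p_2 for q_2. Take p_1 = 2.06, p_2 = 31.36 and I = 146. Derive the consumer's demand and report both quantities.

With perfect complements, no substitution: consume in ratio q_1:q_2 = 1:3.
Budget: p_1·q_1 + p_2·3·q_1 = I, so (p_1 + 3·p_2)·q_1 = I.
Demand: q_1*(p_1,p_2,I) = I/(p_1 + 3·p_2), q_2* = 3·I/(p_1 + 3·p_2).
Here 2.06 + 3·31.36 = 96.14, giving q_1* = 1.5186 and q_2* = 4.5559.

q_1* = 1.5186, q_2* = 4.5559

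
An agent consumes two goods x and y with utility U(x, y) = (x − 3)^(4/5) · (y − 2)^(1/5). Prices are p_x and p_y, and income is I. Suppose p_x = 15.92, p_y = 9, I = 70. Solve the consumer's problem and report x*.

x* = 3.2131

Let x' = x−3, y' = y−2. MRS = 4·y'/x' = p_x/p_y.
Substituting into the budget: x* = 3 + 0.8·(I − 3·p_x − 2·p_y)/p_x, and y* = 2 + 0.2·(…)/p_y.
Discretionary income = 70 − 3·15.92 − 2·9 = 4.24; x* = 3 + 0.8·4.24/15.92 = 3.2131.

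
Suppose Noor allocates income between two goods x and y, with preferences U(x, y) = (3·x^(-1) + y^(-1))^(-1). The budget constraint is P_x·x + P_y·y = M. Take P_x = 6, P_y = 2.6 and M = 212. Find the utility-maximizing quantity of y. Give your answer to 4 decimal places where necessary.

y* = 22.4551

From the CES first-order condition, 3·(y/x)^(2) = P_x/P_y.
Solve for the ratio: y/x = [(1/3)·P_x/P_y]^(0.5).
With the ratio pinned down, the budget gives x* = M/(P_x + P_y·(y/x)) and y* = (y/x)·x*.
Numerically y/x = 0.877058, so x* = 212/(6 + 2.6·0.877058) = 25.6028 and y* = 0.877058·25.6028 = 22.4551.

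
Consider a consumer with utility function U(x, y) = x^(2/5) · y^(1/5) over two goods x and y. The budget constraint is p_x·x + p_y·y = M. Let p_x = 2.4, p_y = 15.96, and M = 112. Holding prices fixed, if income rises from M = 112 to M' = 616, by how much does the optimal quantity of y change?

The MRS is 2·y/x. Set MRS = p_x/p_y.
Rearranging, p_y·y = (1/2)·p_x·x. Substituting into the budget gives p_x·x·(1 + (1/2)) = M.
Demand: x*(p_x,p_y,M) = 2/3·M/p_x and y* = 1/3·M/p_y.
At p_x=2.4, p_y=15.96, M=112: y* = 1/3·112/15.96 = 2.3392.
At M' = 616: y* = 12.8655. Change: 12.8655 − 2.3392 = 10.5263.

Δy* = 10.5263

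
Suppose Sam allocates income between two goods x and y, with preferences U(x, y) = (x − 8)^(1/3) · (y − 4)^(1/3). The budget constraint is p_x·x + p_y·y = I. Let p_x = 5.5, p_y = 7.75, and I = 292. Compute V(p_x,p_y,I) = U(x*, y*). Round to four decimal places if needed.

V = 6.5123

After buying the subsistence bundle (8, 4), a share 0.5 of the remaining income goes to x: x* = 8 + 0.5·(I − 8p_x − 4p_y)/p_x.
Discretionary income = 292 − 8·5.5 − 4·7.75 = 217; x* = 8 + 0.5·217/5.5 = 27.7273; y* = 4 + 0.5·217/7.75 = 18.
Utility at the optimum: U(27.7273, 18) = 6.5123.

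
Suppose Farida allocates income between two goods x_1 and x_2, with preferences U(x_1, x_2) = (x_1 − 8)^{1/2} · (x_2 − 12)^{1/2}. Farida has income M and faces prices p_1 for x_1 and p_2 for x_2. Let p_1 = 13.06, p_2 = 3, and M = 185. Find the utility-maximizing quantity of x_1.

After buying the subsistence bundle (8, 12), a share 0.5 of the remaining income goes to x_1: x_1* = 8 + 0.5·(M − 8p_1 − 12p_2)/p_1.
Discretionary income = 185 − 8·13.06 − 12·3 = 44.52; x_1* = 8 + 0.5·44.52/13.06 = 9.7044.

x_1* = 9.7044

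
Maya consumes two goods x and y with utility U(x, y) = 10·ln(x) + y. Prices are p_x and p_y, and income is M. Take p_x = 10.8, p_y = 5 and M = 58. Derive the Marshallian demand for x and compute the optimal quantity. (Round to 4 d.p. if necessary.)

So x*(p_x,p_y) = 10·p_y/p_x, independent of income; and y* = (M − 10·p_y)/p_y.
At the given prices: x* = 10·5/10.8 = 4.6296.

x* = 4.6296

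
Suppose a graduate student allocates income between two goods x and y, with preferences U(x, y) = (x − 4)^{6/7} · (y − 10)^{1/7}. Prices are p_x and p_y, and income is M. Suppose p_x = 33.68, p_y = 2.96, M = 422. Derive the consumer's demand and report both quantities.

MRS = 6·(y−10)/(x−4). Tangency with p_x/p_y gives y−10 = (1/6)·(p_x/p_y)·(x−4).
Substituting into the budget: x* = 4 + 6/7·(M − 4·p_x − 10·p_y)/p_x, and y* = 10 + 1/7·(…)/p_y.
Discretionary income = 422 − 4·33.68 − 10·2.96 = 257.68; x* = 4 + 6/7·257.68/33.68 = 10.5579; y* = 10 + 1/7·257.68/2.96 = 22.4363.

x* = 10.5579, y* = 22.4363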